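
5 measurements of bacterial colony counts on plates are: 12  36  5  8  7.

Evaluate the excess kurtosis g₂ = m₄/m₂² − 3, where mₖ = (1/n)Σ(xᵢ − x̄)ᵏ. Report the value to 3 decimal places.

0.048

x̄ = 13.6000
Σ(xᵢ − x̄)² = 653.2000 ⇒ m₂ = 130.64000
Σ(xᵢ − x̄)⁴ = 260120.6560 ⇒ m₄ = 52024.13120
m₂² = 17066.80960
g₂ = m₄/m₂² − 3 = 3.04826 − 3 ≈ 0.048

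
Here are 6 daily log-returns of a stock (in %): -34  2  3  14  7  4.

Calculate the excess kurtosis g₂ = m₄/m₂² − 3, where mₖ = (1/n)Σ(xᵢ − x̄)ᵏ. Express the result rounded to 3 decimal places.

0.784

x̄ = -0.6667
Σ(xᵢ − x̄)² = 1427.3333 ⇒ m₂ = 237.88889
Σ(xᵢ − x̄)⁴ = 1285001.1111 ⇒ m₄ = 214166.85185
m₂² = 56591.12346
g₂ = m₄/m₂² − 3 = 3.78446 − 3 ≈ 0.784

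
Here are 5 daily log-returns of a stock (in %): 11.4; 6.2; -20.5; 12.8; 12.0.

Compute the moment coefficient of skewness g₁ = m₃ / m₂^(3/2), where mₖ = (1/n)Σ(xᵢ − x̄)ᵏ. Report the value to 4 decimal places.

x̄ = (11.4 + 6.2 - 20.5 + 12.8 + 12.0) / 5 = 4.3800
deviations (xᵢ − x̄): 7.0200, 1.8200, -24.8800, 8.4200, 7.6200
Σ(xᵢ − x̄)² = 800.5680 ⇒ m₂ = 800.5680/5 = 160.11360
Σ(xᵢ − x̄)³ = -14009.7029 ⇒ m₃ = -14009.7029/5 = -2801.94058
m₂^(3/2) = 160.11360^(1.5) = 2026.01349
g₁ = m₃ / m₂^(3/2) = -2801.94058 / 2026.01349 ≈ -1.3830

-1.3830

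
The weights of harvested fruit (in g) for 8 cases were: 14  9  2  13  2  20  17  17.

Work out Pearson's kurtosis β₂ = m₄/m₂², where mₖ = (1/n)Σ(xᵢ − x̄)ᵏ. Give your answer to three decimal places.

1.813

x̄ = 11.7500
Σ(xᵢ − x̄)² = 327.5000 ⇒ m₂ = 40.93750
Σ(xᵢ − x̄)⁴ = 24310.9063 ⇒ m₄ = 3038.86328
m₂² = 1675.87891
β₂ = m₄/m₂² = 3038.86328 / 1675.87891 ≈ 1.813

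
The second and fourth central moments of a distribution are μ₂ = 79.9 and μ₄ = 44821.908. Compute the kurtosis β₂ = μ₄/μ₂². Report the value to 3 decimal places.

7.021

μ₂² = 79.9² = 6384.01000
μ₄/μ₂² = 44821.908 / 6384.01000 = 7.02096
β₂ ≈ 7.021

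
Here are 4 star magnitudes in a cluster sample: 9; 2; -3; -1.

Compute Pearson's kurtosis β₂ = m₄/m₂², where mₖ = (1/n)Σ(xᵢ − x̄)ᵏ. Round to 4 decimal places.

x̄ = 1.7500
Σ(xᵢ − x̄)² = 82.7500 ⇒ m₂ = 20.68750
Σ(xᵢ − x̄)⁴ = 3329.0781 ⇒ m₄ = 832.26953
m₂² = 427.97266
β₂ = m₄/m₂² = 832.26953 / 427.97266 ≈ 1.9447

1.9447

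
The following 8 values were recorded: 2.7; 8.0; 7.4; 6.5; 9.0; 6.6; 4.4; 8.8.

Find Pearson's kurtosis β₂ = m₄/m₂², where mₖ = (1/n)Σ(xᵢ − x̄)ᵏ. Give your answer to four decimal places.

x̄ = 6.6750
Σ(xᵢ − x̄)² = 33.2150 ⇒ m₂ = 4.15187
Σ(xᵢ − x̄)⁴ = 329.4180 ⇒ m₄ = 41.17725
m₂² = 17.23807
β₂ = m₄/m₂² = 41.17725 / 17.23807 ≈ 2.3887

2.3887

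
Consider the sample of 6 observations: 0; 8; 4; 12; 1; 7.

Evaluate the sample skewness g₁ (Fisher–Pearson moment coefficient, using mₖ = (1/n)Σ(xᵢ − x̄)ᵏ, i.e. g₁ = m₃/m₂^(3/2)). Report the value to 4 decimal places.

x̄ = (0 + 8 + 4 + 12 + 1 + 7) / 6 = 5.3333
deviations (xᵢ − x̄): -5.3333, 2.6667, -1.3333, 6.6667, -4.3333, 1.6667
Σ(xᵢ − x̄)² = 103.3333 ⇒ m₂ = 103.3333/6 = 17.22222
Σ(xᵢ − x̄)³ = 84.4444 ⇒ m₃ = 84.4444/6 = 14.07407
m₂^(3/2) = 17.22222^(1.5) = 71.47165
g₁ = m₃ / m₂^(3/2) = 14.07407 / 71.47165 ≈ 0.1969

0.1969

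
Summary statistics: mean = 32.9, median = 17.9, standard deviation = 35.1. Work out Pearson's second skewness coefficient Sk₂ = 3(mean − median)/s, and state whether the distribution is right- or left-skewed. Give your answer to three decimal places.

1.282, right-skewed

Sk₂ = 3(32.9 − 17.9) / 35.1 = 3 × 15.0000 / 35.1
    = 45.0000 / 35.1 ≈ 1.282
Sk₂ > 0 ⇒ mean > median ⇒ right-skewed (positive skew).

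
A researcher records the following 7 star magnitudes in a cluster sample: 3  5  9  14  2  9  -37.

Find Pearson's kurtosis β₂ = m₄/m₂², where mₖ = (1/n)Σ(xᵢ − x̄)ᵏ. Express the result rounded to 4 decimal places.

4.6569

x̄ = 0.7143
Σ(xᵢ − x̄)² = 1761.4286 ⇒ m₂ = 251.63265
Σ(xᵢ − x̄)⁴ = 2064078.5948 ⇒ m₄ = 294868.37068
m₂² = 63318.99209
β₂ = m₄/m₂² = 294868.37068 / 63318.99209 ≈ 4.6569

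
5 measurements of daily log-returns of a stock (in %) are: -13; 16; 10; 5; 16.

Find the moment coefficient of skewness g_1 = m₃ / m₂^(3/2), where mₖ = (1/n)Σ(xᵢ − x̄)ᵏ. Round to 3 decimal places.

-1.002

x̄ = (-13 + 16 + 10 + 5 + 16) / 5 = 6.8000
deviations (xᵢ − x̄): -19.8000, 9.2000, 3.2000, -1.8000, 9.2000
Σ(xᵢ − x̄)² = 574.8000 ⇒ m₂ = 574.8000/5 = 114.96000
Σ(xᵢ − x̄)³ = -6178.0800 ⇒ m₃ = -6178.0800/5 = -1235.61600
m₂^(3/2) = 114.96000^(1.5) = 1232.59424
g_1 = m₃ / m₂^(3/2) = -1235.61600 / 1232.59424 ≈ -1.002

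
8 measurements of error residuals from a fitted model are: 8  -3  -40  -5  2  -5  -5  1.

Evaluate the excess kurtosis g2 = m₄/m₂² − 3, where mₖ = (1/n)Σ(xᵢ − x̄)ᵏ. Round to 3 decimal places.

2.132

x̄ = -5.8750
Σ(xᵢ − x̄)² = 1476.8750 ⇒ m₂ = 184.60938
Σ(xᵢ − x̄)⁴ = 1399308.9629 ⇒ m₄ = 174913.62036
m₂² = 34080.62134
g2 = m₄/m₂² − 3 = 5.13235 − 3 ≈ 2.132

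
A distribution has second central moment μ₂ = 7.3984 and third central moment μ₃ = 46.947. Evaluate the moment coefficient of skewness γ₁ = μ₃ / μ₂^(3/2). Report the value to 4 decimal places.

2.3329

σ = √μ₂ = √7.3984 = 2.72000
σ³ = μ₂^(3/2) = 20.12365
γ₁ = μ₃/σ³ = 46.947 / 20.12365 ≈ 2.3329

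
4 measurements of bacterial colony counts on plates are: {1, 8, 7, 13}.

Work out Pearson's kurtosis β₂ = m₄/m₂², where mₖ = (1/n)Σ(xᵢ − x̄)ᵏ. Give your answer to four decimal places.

1.9796

x̄ = 7.2500
Σ(xᵢ − x̄)² = 72.7500 ⇒ m₂ = 18.18750
Σ(xᵢ − x̄)⁴ = 2619.3281 ⇒ m₄ = 654.83203
m₂² = 330.78516
β₂ = m₄/m₂² = 654.83203 / 330.78516 ≈ 1.9796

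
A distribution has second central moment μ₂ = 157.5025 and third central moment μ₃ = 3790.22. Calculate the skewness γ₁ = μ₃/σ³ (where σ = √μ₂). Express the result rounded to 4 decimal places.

σ = √μ₂ = √157.5025 = 12.55000
σ³ = μ₂^(3/2) = 1976.65638
γ₁ = μ₃/σ³ = 3790.22 / 1976.65638 ≈ 1.9175

1.9175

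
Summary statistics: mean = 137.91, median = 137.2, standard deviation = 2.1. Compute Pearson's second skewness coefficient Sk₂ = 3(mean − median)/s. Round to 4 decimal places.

1.0143

Sk₂ = 3(137.91 − 137.2) / 2.1 = 3 × 0.7100 / 2.1
    = 2.1300 / 2.1 ≈ 1.0143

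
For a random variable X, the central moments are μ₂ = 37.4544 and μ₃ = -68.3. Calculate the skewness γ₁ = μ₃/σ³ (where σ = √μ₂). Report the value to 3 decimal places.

σ = √μ₂ = √37.4544 = 6.12000
σ³ = μ₂^(3/2) = 229.22093
γ₁ = μ₃/σ³ = -68.3 / 229.22093 ≈ -0.298

-0.298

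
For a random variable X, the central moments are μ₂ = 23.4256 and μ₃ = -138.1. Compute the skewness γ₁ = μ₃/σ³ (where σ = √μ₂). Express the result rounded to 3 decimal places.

-1.218

σ = √μ₂ = √23.4256 = 4.84000
σ³ = μ₂^(3/2) = 113.37990
γ₁ = μ₃/σ³ = -138.1 / 113.37990 ≈ -1.218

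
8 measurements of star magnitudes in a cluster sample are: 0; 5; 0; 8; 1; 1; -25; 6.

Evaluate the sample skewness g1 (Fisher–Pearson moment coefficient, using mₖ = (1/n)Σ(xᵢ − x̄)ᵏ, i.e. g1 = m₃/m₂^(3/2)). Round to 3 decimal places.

-1.879

x̄ = (0 + 5 + 0 + 8 + 1 + 1 - 25 + 6) / 8 = -0.5000
deviations (xᵢ − x̄): 0.5000, 5.5000, 0.5000, 8.5000, 1.5000, 1.5000, -24.5000, 6.5000
Σ(xᵢ − x̄)² = 750.0000 ⇒ m₂ = 750.0000/8 = 93.75000
Σ(xᵢ − x̄)³ = -13644.0000 ⇒ m₃ = -13644.0000/8 = -1705.50000
m₂^(3/2) = 93.75000^(1.5) = 907.73047
g1 = m₃ / m₂^(3/2) = -1705.50000 / 907.73047 ≈ -1.879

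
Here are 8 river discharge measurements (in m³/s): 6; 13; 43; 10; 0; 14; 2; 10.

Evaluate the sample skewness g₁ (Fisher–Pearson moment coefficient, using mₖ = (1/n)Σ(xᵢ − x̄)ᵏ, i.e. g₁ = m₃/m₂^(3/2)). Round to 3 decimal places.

x̄ = (6 + 13 + 43 + 10 + 0 + 14 + 2 + 10) / 8 = 12.2500
deviations (xᵢ − x̄): -6.2500, 0.7500, 30.7500, -2.2500, -12.2500, 1.7500, -10.2500, -2.2500
Σ(xᵢ − x̄)² = 1253.5000 ⇒ m₂ = 1253.5000/8 = 156.68750
Σ(xᵢ − x̄)³ = 25899.7500 ⇒ m₃ = 25899.7500/8 = 3237.46875
m₂^(3/2) = 156.68750^(1.5) = 1961.33386
g₁ = m₃ / m₂^(3/2) = 3237.46875 / 1961.33386 ≈ 1.651

1.651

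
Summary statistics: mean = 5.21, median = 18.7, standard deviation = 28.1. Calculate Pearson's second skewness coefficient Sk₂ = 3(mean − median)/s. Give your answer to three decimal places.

-1.440

Sk₂ = 3(5.21 − 18.7) / 28.1 = 3 × -13.4900 / 28.1
    = -40.4700 / 28.1 ≈ -1.440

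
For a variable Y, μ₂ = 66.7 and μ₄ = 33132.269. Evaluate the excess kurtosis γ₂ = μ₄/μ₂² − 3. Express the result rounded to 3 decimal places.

4.447

μ₂² = 66.7² = 4448.89000
μ₄/μ₂² = 33132.269 / 4448.89000 = 7.44731
γ₂ = 7.44731 − 3 ≈ 4.447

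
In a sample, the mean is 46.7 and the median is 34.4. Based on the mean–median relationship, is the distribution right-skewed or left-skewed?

right-skewed

mean − median = 46.7 − 34.4 = 12.3
mean > median ⇒ the longer tail is on the right ⇒ right-skewed (positively skewed).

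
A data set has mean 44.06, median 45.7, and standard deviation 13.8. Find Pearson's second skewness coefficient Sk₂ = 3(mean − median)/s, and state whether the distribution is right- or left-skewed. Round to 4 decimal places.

-0.3565, left-skewed

Sk₂ = 3(44.06 − 45.7) / 13.8 = 3 × -1.6400 / 13.8
    = -4.9200 / 13.8 ≈ -0.3565
Sk₂ < 0 ⇒ mean < median ⇒ left-skewed (negative skew).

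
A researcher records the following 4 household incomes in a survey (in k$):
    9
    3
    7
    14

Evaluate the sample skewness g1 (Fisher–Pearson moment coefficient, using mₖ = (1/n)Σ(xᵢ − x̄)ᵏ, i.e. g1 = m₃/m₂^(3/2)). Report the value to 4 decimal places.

x̄ = (9 + 3 + 7 + 14) / 4 = 8.2500
deviations (xᵢ − x̄): 0.7500, -5.2500, -1.2500, 5.7500
Σ(xᵢ − x̄)² = 62.7500 ⇒ m₂ = 62.7500/4 = 15.68750
Σ(xᵢ − x̄)³ = 43.8750 ⇒ m₃ = 43.8750/4 = 10.96875
m₂^(3/2) = 15.68750^(1.5) = 62.13419
g1 = m₃ / m₂^(3/2) = 10.96875 / 62.13419 ≈ 0.1765

0.1765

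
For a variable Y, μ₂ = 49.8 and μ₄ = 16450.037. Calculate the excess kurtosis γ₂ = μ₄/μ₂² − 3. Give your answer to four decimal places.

3.6330

μ₂² = 49.8² = 2480.04000
μ₄/μ₂² = 16450.037 / 2480.04000 = 6.63297
γ₂ = 6.63297 − 3 ≈ 3.6330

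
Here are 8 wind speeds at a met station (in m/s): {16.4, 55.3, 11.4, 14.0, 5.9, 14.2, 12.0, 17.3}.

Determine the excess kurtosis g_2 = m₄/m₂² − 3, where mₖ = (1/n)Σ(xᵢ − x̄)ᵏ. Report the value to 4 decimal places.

2.5830

x̄ = 18.3125
Σ(xᵢ − x̄)² = 1649.9687 ⇒ m₂ = 206.24609
Σ(xᵢ − x̄)⁴ = 1899884.6043 ⇒ m₄ = 237485.57554
m₂² = 42537.45119
g_2 = m₄/m₂² − 3 = 5.58298 − 3 ≈ 2.5830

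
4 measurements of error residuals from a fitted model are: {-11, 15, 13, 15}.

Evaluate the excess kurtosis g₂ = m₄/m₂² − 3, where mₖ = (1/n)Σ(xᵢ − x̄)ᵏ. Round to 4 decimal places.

x̄ = 8.0000
Σ(xᵢ − x̄)² = 484.0000 ⇒ m₂ = 121.00000
Σ(xᵢ − x̄)⁴ = 135748.0000 ⇒ m₄ = 33937.00000
m₂² = 14641.00000
g₂ = m₄/m₂² − 3 = 2.31794 − 3 ≈ -0.6821

-0.6821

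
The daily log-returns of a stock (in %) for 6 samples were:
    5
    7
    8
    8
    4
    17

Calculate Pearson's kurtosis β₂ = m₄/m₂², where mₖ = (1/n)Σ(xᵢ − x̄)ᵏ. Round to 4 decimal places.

3.4129

x̄ = 8.1667
Σ(xᵢ − x̄)² = 106.8333 ⇒ m₂ = 17.80556
Σ(xᵢ − x̄)⁴ = 6492.1528 ⇒ m₄ = 1082.02546
m₂² = 317.03781
β₂ = m₄/m₂² = 1082.02546 / 317.03781 ≈ 3.4129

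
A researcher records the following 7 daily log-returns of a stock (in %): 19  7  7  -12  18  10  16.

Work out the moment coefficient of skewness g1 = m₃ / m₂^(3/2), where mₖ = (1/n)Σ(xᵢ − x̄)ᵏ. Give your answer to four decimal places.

x̄ = (19 + 7 + 7 - 12 + 18 + 10 + 16) / 7 = 9.2857
deviations (xᵢ − x̄): 9.7143, -2.2857, -2.2857, -21.2857, 8.7143, 0.7143, 6.7143
Σ(xᵢ − x̄)² = 679.4286 ⇒ m₂ = 679.4286/7 = 97.06122
Σ(xᵢ − x̄)³ = -7786.5306 ⇒ m₃ = -7786.5306/7 = -1112.36152
m₂^(3/2) = 97.06122^(1.5) = 956.24384
g1 = m₃ / m₂^(3/2) = -1112.36152 / 956.24384 ≈ -1.1633

-1.1633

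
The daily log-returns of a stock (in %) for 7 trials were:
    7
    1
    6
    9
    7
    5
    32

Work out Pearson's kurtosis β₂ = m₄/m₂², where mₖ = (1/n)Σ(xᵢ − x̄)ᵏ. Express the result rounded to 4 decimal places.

4.6629

x̄ = 9.5714
Σ(xᵢ − x̄)² = 623.7143 ⇒ m₂ = 89.10204
Σ(xᵢ − x̄)⁴ = 259134.7813 ⇒ m₄ = 37019.25448
m₂² = 7939.17368
β₂ = m₄/m₂² = 37019.25448 / 7939.17368 ≈ 4.6629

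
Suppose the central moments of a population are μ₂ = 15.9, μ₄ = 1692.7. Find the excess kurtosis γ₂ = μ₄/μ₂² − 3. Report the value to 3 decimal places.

μ₂² = 15.9² = 252.81000
μ₄/μ₂² = 1692.7 / 252.81000 = 6.69554
γ₂ = 6.69554 − 3 ≈ 3.696

3.696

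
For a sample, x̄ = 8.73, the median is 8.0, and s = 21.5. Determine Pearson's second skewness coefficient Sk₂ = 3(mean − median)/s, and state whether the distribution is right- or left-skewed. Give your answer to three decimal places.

0.102, right-skewed

Sk₂ = 3(8.73 − 8.0) / 21.5 = 3 × 0.7300 / 21.5
    = 2.1900 / 21.5 ≈ 0.102
Sk₂ > 0 ⇒ mean > median ⇒ right-skewed (positive skew).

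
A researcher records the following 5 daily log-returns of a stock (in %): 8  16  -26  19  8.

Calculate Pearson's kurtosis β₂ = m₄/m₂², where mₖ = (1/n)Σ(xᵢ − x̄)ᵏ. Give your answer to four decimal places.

2.9076

x̄ = 5.0000
Σ(xᵢ − x̄)² = 1296.0000 ⇒ m₂ = 259.20000
Σ(xᵢ − x̄)⁴ = 976740.0000 ⇒ m₄ = 195348.00000
m₂² = 67184.64000
β₂ = m₄/m₂² = 195348.00000 / 67184.64000 ≈ 2.9076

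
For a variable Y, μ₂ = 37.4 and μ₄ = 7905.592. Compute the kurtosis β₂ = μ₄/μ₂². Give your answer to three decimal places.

5.652

μ₂² = 37.4² = 1398.76000
μ₄/μ₂² = 7905.592 / 1398.76000 = 5.65186
β₂ ≈ 5.652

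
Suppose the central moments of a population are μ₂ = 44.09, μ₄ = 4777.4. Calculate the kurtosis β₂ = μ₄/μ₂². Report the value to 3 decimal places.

2.458

μ₂² = 44.09² = 1943.92810
μ₄/μ₂² = 4777.4 / 1943.92810 = 2.45760
β₂ ≈ 2.458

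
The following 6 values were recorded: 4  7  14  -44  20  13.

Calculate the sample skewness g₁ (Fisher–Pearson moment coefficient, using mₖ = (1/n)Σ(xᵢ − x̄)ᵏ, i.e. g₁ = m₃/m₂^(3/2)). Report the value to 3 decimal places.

-1.561

x̄ = (4 + 7 + 14 - 44 + 20 + 13) / 6 = 2.3333
deviations (xᵢ − x̄): 1.6667, 4.6667, 11.6667, -46.3333, 17.6667, 10.6667
Σ(xᵢ − x̄)² = 2733.3333 ⇒ m₂ = 2733.3333/6 = 455.55556
Σ(xᵢ − x̄)³ = -91045.5556 ⇒ m₃ = -91045.5556/6 = -15174.25926
m₂^(3/2) = 455.55556^(1.5) = 9723.26273
g₁ = m₃ / m₂^(3/2) = -15174.25926 / 9723.26273 ≈ -1.561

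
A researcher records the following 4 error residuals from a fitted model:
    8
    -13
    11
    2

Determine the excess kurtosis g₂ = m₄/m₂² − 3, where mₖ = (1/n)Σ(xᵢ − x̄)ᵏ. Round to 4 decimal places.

-1.0000

x̄ = 2.0000
Σ(xᵢ − x̄)² = 342.0000 ⇒ m₂ = 85.50000
Σ(xᵢ − x̄)⁴ = 58482.0000 ⇒ m₄ = 14620.50000
m₂² = 7310.25000
g₂ = m₄/m₂² − 3 = 2.00000 − 3 ≈ -1.0000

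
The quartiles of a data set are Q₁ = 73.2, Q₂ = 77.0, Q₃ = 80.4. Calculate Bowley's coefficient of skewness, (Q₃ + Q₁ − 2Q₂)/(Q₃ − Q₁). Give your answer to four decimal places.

-0.0556

numerator: Q₃ + Q₁ − 2Q₂ = 80.4 + 73.2 − 2×77.0 = -0.4000
denominator: Q₃ − Q₁ = 80.4 − 73.2 = 7.2000
Bowley skewness = -0.4000 / 7.2000 ≈ -0.0556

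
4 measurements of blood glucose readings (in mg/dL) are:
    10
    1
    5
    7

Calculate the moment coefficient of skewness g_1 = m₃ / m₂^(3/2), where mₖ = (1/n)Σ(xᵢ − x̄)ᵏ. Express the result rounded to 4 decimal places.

-0.2066

x̄ = (10 + 1 + 5 + 7) / 4 = 5.7500
deviations (xᵢ − x̄): 4.2500, -4.7500, -0.7500, 1.2500
Σ(xᵢ − x̄)² = 42.7500 ⇒ m₂ = 42.7500/4 = 10.68750
Σ(xᵢ − x̄)³ = -28.8750 ⇒ m₃ = -28.8750/4 = -7.21875
m₂^(3/2) = 10.68750^(1.5) = 34.93930
g_1 = m₃ / m₂^(3/2) = -7.21875 / 34.93930 ≈ -0.2066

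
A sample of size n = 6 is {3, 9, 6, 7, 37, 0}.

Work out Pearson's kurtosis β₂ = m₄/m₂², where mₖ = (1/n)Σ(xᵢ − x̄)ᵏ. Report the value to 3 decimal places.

3.827

x̄ = 10.3333
Σ(xᵢ − x̄)² = 903.3333 ⇒ m₂ = 150.55556
Σ(xᵢ − x̄)⁴ = 520451.7778 ⇒ m₄ = 86741.96296
m₂² = 22666.97531
β₂ = m₄/m₂² = 86741.96296 / 22666.97531 ≈ 3.827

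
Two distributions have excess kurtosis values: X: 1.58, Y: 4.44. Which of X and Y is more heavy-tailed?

Higher excess kurtosis ⇒ heavier tails relative to the normal distribution.
1.58 vs 4.44: the larger is 4.44, so Y has heavier tails.

Y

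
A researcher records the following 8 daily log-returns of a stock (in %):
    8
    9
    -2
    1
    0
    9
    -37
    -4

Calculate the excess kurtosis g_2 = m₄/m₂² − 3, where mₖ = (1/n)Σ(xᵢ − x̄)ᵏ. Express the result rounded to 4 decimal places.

x̄ = -2.0000
Σ(xᵢ − x̄)² = 1584.0000 ⇒ m₂ = 198.00000
Σ(xᵢ − x̄)⁴ = 1540020.0000 ⇒ m₄ = 192502.50000
m₂² = 39204.00000
g_2 = m₄/m₂² − 3 = 4.91028 − 3 ≈ 1.9103

1.9103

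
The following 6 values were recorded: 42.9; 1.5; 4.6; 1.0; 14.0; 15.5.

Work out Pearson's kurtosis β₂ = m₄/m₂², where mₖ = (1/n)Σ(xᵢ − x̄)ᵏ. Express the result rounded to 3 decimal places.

x̄ = 13.2500
Σ(xᵢ − x̄)² = 1247.6950 ⇒ m₂ = 207.94917
Σ(xᵢ − x̄)⁴ = 820060.7296 ⇒ m₄ = 136676.78827
m₂² = 43242.85592
β₂ = m₄/m₂² = 136676.78827 / 43242.85592 ≈ 3.161

3.161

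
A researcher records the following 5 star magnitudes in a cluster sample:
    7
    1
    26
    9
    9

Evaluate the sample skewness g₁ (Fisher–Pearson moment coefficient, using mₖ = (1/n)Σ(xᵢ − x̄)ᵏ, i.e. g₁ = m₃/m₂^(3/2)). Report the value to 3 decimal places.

1.010

x̄ = (7 + 1 + 26 + 9 + 9) / 5 = 10.4000
deviations (xᵢ − x̄): -3.4000, -9.4000, 15.6000, -1.4000, -1.4000
Σ(xᵢ − x̄)² = 347.2000 ⇒ m₂ = 347.2000/5 = 69.44000
Σ(xᵢ − x̄)³ = 2921.0400 ⇒ m₃ = 2921.0400/5 = 584.20800
m₂^(3/2) = 69.44000^(1.5) = 578.64815
g₁ = m₃ / m₂^(3/2) = 584.20800 / 578.64815 ≈ 1.010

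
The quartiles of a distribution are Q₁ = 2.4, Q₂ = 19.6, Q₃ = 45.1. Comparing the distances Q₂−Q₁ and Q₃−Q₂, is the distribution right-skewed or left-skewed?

right-skewed

Q₂ − Q₁ = 17.2;  Q₃ − Q₂ = 25.5
Q₃ − Q₂ > Q₂ − Q₁ ⇒ the upper half is more spread out ⇒ right-skewed.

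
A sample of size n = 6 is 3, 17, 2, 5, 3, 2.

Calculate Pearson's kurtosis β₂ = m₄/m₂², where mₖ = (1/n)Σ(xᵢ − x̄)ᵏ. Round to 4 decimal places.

x̄ = 5.3333
Σ(xᵢ − x̄)² = 169.3333 ⇒ m₂ = 28.22222
Σ(xᵢ − x̄)⁴ = 18832.4444 ⇒ m₄ = 3138.74074
m₂² = 796.49383
β₂ = m₄/m₂² = 3138.74074 / 796.49383 ≈ 3.9407

3.9407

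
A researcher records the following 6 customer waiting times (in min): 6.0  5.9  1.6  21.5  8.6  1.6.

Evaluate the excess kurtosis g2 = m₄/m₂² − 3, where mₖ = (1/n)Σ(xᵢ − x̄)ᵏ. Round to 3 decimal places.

x̄ = 7.5333
Σ(xᵢ − x̄)² = 271.6333 ⇒ m₂ = 45.27222
Σ(xᵢ − x̄)⁴ = 40544.0830 ⇒ m₄ = 6757.34717
m₂² = 2049.57410
g2 = m₄/m₂² − 3 = 3.29695 − 3 ≈ 0.297

0.297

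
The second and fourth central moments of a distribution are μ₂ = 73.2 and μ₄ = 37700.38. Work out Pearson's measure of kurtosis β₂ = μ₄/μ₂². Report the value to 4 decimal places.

μ₂² = 73.2² = 5358.24000
μ₄/μ₂² = 37700.38 / 5358.24000 = 7.03596
β₂ ≈ 7.0360

7.0360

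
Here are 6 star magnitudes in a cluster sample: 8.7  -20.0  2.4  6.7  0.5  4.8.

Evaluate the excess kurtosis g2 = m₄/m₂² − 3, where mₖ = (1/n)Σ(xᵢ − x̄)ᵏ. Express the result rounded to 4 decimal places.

0.6655

x̄ = 0.5167
Σ(xᵢ − x̄)² = 548.0283 ⇒ m₂ = 91.33806
Σ(xᵢ − x̄)⁴ = 183480.6768 ⇒ m₄ = 30580.11280
m₂² = 8342.64039
g2 = m₄/m₂² − 3 = 3.66552 − 3 ≈ 0.6655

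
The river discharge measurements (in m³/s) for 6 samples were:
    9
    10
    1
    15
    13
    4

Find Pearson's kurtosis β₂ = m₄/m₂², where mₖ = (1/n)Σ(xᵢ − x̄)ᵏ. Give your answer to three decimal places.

1.770

x̄ = 8.6667
Σ(xᵢ − x̄)² = 141.3333 ⇒ m₂ = 23.55556
Σ(xᵢ − x̄)⁴ = 5893.7778 ⇒ m₄ = 982.29630
m₂² = 554.86420
β₂ = m₄/m₂² = 982.29630 / 554.86420 ≈ 1.770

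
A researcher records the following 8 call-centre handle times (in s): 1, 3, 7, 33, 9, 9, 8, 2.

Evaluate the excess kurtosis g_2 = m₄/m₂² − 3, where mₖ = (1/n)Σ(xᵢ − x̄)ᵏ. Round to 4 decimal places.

x̄ = 9.0000
Σ(xᵢ − x̄)² = 730.0000 ⇒ m₂ = 91.25000
Σ(xᵢ − x̄)⁴ = 339586.0000 ⇒ m₄ = 42448.25000
m₂² = 8326.56250
g_2 = m₄/m₂² − 3 = 5.09793 − 3 ≈ 2.0979

2.0979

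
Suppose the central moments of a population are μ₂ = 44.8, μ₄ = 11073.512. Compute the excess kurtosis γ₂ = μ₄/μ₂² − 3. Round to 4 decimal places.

μ₂² = 44.8² = 2007.04000
μ₄/μ₂² = 11073.512 / 2007.04000 = 5.51733
γ₂ = 5.51733 − 3 ≈ 2.5173

2.5173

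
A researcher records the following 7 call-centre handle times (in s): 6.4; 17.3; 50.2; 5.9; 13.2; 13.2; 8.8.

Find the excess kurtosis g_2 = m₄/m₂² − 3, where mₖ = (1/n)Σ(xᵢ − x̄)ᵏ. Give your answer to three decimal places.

1.531

x̄ = 16.4286
Σ(xᵢ − x̄)² = 1431.7343 ⇒ m₂ = 204.53347
Σ(xᵢ − x̄)⁴ = 1326768.8960 ⇒ m₄ = 189538.41371
m₂² = 41833.94010
g_2 = m₄/m₂² − 3 = 4.53073 − 3 ≈ 1.531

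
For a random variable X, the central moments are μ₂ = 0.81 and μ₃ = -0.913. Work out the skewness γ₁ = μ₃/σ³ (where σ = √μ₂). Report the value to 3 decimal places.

σ = √μ₂ = √0.81 = 0.90000
σ³ = μ₂^(3/2) = 0.72900
γ₁ = μ₃/σ³ = -0.913 / 0.72900 ≈ -1.252

-1.252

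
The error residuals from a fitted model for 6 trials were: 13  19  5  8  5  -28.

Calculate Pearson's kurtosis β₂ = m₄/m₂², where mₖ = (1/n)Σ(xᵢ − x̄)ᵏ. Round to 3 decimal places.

3.533

x̄ = 3.6667
Σ(xᵢ − x̄)² = 1347.3333 ⇒ m₂ = 224.55556
Σ(xᵢ − x̄)⁴ = 1068787.7778 ⇒ m₄ = 178131.29630
m₂² = 50425.19753
β₂ = m₄/m₂² = 178131.29630 / 50425.19753 ≈ 3.533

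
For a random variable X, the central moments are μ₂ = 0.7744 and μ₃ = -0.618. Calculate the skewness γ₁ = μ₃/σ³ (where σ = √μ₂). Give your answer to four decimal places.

-0.9069

σ = √μ₂ = √0.7744 = 0.88000
σ³ = μ₂^(3/2) = 0.68147
γ₁ = μ₃/σ³ = -0.618 / 0.68147 ≈ -0.9069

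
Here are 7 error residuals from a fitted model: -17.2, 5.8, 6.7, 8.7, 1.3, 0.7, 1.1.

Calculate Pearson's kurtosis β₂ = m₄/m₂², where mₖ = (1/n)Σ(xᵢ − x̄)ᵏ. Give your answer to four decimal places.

4.0468

x̄ = 1.0143
Σ(xᵢ − x̄)² = 446.2486 ⇒ m₂ = 63.74980
Σ(xᵢ − x̄)⁴ = 115123.7461 ⇒ m₄ = 16446.24944
m₂² = 4064.03648
β₂ = m₄/m₂² = 16446.24944 / 4064.03648 ≈ 4.0468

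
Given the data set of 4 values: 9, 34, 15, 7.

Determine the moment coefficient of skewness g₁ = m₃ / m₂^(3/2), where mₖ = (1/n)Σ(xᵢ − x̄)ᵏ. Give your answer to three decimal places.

0.911

x̄ = (9 + 34 + 15 + 7) / 4 = 16.2500
deviations (xᵢ − x̄): -7.2500, 17.7500, -1.2500, -9.2500
Σ(xᵢ − x̄)² = 454.7500 ⇒ m₂ = 454.7500/4 = 113.68750
Σ(xᵢ − x̄)³ = 4417.8750 ⇒ m₃ = 4417.8750/4 = 1104.46875
m₂^(3/2) = 113.68750^(1.5) = 1212.18547
g₁ = m₃ / m₂^(3/2) = 1104.46875 / 1212.18547 ≈ 0.911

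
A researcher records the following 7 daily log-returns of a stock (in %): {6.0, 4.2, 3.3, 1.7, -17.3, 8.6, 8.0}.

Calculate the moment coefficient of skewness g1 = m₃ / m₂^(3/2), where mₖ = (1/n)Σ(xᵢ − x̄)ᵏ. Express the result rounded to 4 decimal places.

x̄ = (6.0 + 4.2 + 3.3 + 1.7 - 17.3 + 8.6 + 8.0) / 7 = 2.0714
deviations (xᵢ − x̄): 3.9286, 2.1286, 1.2286, -0.3714, -19.3714, 6.5286, 5.9286
Σ(xᵢ − x̄)² = 474.6343 ⇒ m₂ = 474.6343/7 = 67.80490
Σ(xᵢ − x̄)³ = -6710.4529 ⇒ m₃ = -6710.4529/7 = -958.63613
m₂^(3/2) = 67.80490^(1.5) = 558.33082
g1 = m₃ / m₂^(3/2) = -958.63613 / 558.33082 ≈ -1.7170

-1.7170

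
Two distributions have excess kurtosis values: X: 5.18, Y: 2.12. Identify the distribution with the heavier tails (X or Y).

Higher excess kurtosis ⇒ heavier tails relative to the normal distribution.
5.18 vs 2.12: the larger is 5.18, so X has heavier tails.

X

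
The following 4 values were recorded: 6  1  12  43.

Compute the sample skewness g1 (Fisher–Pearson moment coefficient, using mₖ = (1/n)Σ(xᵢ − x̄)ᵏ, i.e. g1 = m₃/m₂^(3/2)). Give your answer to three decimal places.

x̄ = (6 + 1 + 12 + 43) / 4 = 15.5000
deviations (xᵢ − x̄): -9.5000, -14.5000, -3.5000, 27.5000
Σ(xᵢ − x̄)² = 1069.0000 ⇒ m₂ = 1069.0000/4 = 267.25000
Σ(xᵢ − x̄)³ = 16848.0000 ⇒ m₃ = 16848.0000/4 = 4212.00000
m₂^(3/2) = 267.25000^(1.5) = 4368.94493
g1 = m₃ / m₂^(3/2) = 4212.00000 / 4368.94493 ≈ 0.964

0.964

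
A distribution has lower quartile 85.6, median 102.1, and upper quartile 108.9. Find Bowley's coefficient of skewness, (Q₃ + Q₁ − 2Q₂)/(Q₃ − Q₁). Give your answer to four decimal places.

numerator: Q₃ + Q₁ − 2Q₂ = 108.9 + 85.6 − 2×102.1 = -9.7000
denominator: Q₃ − Q₁ = 108.9 − 85.6 = 23.3000
Bowley skewness = -9.7000 / 23.3000 ≈ -0.4163

-0.4163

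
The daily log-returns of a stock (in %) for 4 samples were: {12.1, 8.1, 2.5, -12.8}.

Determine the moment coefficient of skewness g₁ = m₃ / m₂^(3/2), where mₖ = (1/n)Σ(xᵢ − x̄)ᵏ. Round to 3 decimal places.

-0.738

x̄ = (12.1 + 8.1 + 2.5 - 12.8) / 4 = 2.4750
deviations (xᵢ − x̄): 9.6250, 5.6250, 0.0250, -15.2750
Σ(xᵢ − x̄)² = 357.6075 ⇒ m₂ = 357.6075/4 = 89.40188
Σ(xᵢ − x̄)³ = -2494.4044 ⇒ m₃ = -2494.4044/4 = -623.60109
m₂^(3/2) = 89.40188^(1.5) = 845.31766
g₁ = m₃ / m₂^(3/2) = -623.60109 / 845.31766 ≈ -0.738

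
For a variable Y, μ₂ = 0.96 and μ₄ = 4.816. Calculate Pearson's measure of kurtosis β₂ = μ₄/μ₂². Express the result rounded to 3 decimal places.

μ₂² = 0.96² = 0.92160
μ₄/μ₂² = 4.816 / 0.92160 = 5.22569
β₂ ≈ 5.226

5.226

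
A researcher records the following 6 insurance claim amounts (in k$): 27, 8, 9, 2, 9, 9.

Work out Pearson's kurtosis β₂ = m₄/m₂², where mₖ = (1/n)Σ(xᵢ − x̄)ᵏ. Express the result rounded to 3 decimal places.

x̄ = 10.6667
Σ(xᵢ − x̄)² = 357.3333 ⇒ m₂ = 59.55556
Σ(xᵢ − x̄)⁴ = 76885.7778 ⇒ m₄ = 12814.29630
m₂² = 3546.86420
β₂ = m₄/m₂² = 12814.29630 / 3546.86420 ≈ 3.613

3.613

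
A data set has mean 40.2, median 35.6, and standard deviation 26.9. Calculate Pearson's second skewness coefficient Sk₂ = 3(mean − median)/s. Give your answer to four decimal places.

0.5130

Sk₂ = 3(40.2 − 35.6) / 26.9 = 3 × 4.6000 / 26.9
    = 13.8000 / 26.9 ≈ 0.5130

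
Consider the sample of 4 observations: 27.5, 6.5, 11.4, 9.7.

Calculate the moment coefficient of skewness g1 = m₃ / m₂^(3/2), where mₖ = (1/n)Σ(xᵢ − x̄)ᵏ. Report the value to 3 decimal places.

0.991

x̄ = (27.5 + 6.5 + 11.4 + 9.7) / 4 = 13.7750
deviations (xᵢ − x̄): 13.7250, -7.2750, -2.3750, -4.0750
Σ(xᵢ − x̄)² = 263.5475 ⇒ m₂ = 263.5475/4 = 65.88688
Σ(xᵢ − x̄)³ = 2119.3571 ⇒ m₃ = 2119.3571/4 = 529.83928
m₂^(3/2) = 65.88688^(1.5) = 534.80858
g1 = m₃ / m₂^(3/2) = 529.83928 / 534.80858 ≈ 0.991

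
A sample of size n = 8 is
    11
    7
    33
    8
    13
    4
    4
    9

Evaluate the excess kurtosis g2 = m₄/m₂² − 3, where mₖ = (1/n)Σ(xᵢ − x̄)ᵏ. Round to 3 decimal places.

1.963

x̄ = 11.1250
Σ(xᵢ − x̄)² = 614.8750 ⇒ m₂ = 76.85938
Σ(xᵢ − x̄)⁴ = 234549.1504 ⇒ m₄ = 29318.64380
m₂² = 5907.36353
g2 = m₄/m₂² − 3 = 4.96307 − 3 ≈ 1.963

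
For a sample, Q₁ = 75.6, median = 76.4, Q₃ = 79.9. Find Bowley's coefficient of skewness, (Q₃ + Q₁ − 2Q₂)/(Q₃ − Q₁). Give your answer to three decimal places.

numerator: Q₃ + Q₁ − 2Q₂ = 79.9 + 75.6 − 2×76.4 = 2.7000
denominator: Q₃ − Q₁ = 79.9 − 75.6 = 4.3000
Bowley skewness = 2.7000 / 4.3000 ≈ 0.628

0.628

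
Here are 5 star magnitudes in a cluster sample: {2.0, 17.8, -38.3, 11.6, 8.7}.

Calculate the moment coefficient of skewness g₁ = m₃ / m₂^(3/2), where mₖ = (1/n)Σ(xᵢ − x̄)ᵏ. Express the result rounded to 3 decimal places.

x̄ = (2.0 + 17.8 - 38.3 + 11.6 + 8.7) / 5 = 0.3600
deviations (xᵢ − x̄): 1.6400, 17.4400, -38.6600, 11.2400, 8.3400
Σ(xᵢ − x̄)² = 1997.3320 ⇒ m₂ = 1997.3320/5 = 399.46640
Σ(xᵢ − x̄)³ = -50472.0878 ⇒ m₃ = -50472.0878/5 = -10094.41757
m₂^(3/2) = 399.46640^(1.5) = 7983.99734
g₁ = m₃ / m₂^(3/2) = -10094.41757 / 7983.99734 ≈ -1.264

-1.264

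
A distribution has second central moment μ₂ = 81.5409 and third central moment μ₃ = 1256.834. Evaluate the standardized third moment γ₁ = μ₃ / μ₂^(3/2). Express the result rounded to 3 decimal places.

1.707

σ = √μ₂ = √81.5409 = 9.03000
σ³ = μ₂^(3/2) = 736.31433
γ₁ = μ₃/σ³ = 1256.834 / 736.31433 ≈ 1.707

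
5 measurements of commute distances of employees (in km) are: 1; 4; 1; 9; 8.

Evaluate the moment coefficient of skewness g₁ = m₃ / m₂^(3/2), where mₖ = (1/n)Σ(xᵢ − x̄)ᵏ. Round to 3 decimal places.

0.160

x̄ = (1 + 4 + 1 + 9 + 8) / 5 = 4.6000
deviations (xᵢ − x̄): -3.6000, -0.6000, -3.6000, 4.4000, 3.4000
Σ(xᵢ − x̄)² = 57.2000 ⇒ m₂ = 57.2000/5 = 11.44000
Σ(xᵢ − x̄)³ = 30.9600 ⇒ m₃ = 30.9600/5 = 6.19200
m₂^(3/2) = 11.44000^(1.5) = 38.69359
g₁ = m₃ / m₂^(3/2) = 6.19200 / 38.69359 ≈ 0.160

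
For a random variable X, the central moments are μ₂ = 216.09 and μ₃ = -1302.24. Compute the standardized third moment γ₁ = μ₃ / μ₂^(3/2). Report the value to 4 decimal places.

-0.4100

σ = √μ₂ = √216.09 = 14.70000
σ³ = μ₂^(3/2) = 3176.52300
γ₁ = μ₃/σ³ = -1302.24 / 3176.52300 ≈ -0.4100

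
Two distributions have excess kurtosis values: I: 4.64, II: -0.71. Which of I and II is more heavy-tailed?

I

Higher excess kurtosis ⇒ heavier tails relative to the normal distribution.
4.64 vs -0.71: the larger is 4.64, so I has heavier tails. (I is leptokurtic — heavier-than-normal tails; the other is platykurtic.)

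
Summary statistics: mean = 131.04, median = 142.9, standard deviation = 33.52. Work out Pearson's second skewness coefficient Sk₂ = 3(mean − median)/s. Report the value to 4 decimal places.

Sk₂ = 3(131.04 − 142.9) / 33.52 = 3 × -11.8600 / 33.52
    = -35.5800 / 33.52 ≈ -1.0615

-1.0615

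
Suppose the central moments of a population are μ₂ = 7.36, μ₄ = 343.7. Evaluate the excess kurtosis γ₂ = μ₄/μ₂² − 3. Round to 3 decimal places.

3.345

μ₂² = 7.36² = 54.16960
μ₄/μ₂² = 343.7 / 54.16960 = 6.34489
γ₂ = 6.34489 − 3 ≈ 3.345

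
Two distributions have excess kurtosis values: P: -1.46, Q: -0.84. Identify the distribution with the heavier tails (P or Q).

Higher excess kurtosis ⇒ heavier tails relative to the normal distribution.
-1.46 vs -0.84: the larger is -0.84, so Q has heavier tails.

Q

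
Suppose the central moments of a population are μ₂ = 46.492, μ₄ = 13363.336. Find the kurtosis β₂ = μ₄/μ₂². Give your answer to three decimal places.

6.182

μ₂² = 46.492² = 2161.50606
μ₄/μ₂² = 13363.336 / 2161.50606 = 6.18242
β₂ ≈ 6.182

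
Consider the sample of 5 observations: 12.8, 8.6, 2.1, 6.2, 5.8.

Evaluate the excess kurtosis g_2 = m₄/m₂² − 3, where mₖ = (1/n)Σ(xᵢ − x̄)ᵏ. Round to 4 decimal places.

x̄ = 7.1000
Σ(xᵢ − x̄)² = 62.2400 ⇒ m₂ = 12.44800
Σ(xᵢ − x̄)⁴ = 1689.1748 ⇒ m₄ = 337.83496
m₂² = 154.95270
g_2 = m₄/m₂² − 3 = 2.18025 − 3 ≈ -0.8198

-0.8198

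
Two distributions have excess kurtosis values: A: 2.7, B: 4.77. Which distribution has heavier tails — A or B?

B

Higher excess kurtosis ⇒ heavier tails relative to the normal distribution.
2.7 vs 4.77: the larger is 4.77, so B has heavier tails.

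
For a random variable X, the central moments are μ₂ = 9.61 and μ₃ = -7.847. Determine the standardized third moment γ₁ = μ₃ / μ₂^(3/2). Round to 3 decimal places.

-0.263

σ = √μ₂ = √9.61 = 3.10000
σ³ = μ₂^(3/2) = 29.79100
γ₁ = μ₃/σ³ = -7.847 / 29.79100 ≈ -0.263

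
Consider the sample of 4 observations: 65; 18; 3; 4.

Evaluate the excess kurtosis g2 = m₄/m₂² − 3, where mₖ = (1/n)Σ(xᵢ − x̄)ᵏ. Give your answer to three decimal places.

x̄ = 22.5000
Σ(xᵢ − x̄)² = 2549.0000 ⇒ m₂ = 637.25000
Σ(xᵢ − x̄)⁴ = 3524674.2500 ⇒ m₄ = 881168.56250
m₂² = 406087.56250
g2 = m₄/m₂² − 3 = 2.16990 − 3 ≈ -0.830

-0.830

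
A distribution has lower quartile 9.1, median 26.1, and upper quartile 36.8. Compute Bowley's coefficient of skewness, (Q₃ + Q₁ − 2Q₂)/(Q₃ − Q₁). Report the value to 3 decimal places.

numerator: Q₃ + Q₁ − 2Q₂ = 36.8 + 9.1 − 2×26.1 = -6.3000
denominator: Q₃ − Q₁ = 36.8 − 9.1 = 27.7000
Bowley skewness = -6.3000 / 27.7000 ≈ -0.227

-0.227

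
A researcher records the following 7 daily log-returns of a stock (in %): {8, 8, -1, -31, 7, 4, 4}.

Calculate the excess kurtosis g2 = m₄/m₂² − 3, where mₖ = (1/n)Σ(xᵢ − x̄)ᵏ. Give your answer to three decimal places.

x̄ = -0.1429
Σ(xᵢ − x̄)² = 1170.8571 ⇒ m₂ = 167.26531
Σ(xᵢ − x̄)⁴ = 918600.6647 ⇒ m₄ = 131228.66639
m₂² = 27977.68263
g2 = m₄/m₂² − 3 = 4.69048 − 3 ≈ 1.690

1.690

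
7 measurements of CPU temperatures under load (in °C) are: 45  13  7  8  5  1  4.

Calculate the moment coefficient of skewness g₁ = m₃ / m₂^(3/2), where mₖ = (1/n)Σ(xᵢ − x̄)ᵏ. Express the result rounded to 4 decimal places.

x̄ = (45 + 13 + 7 + 8 + 5 + 1 + 4) / 7 = 11.8571
deviations (xᵢ − x̄): 33.1429, 1.1429, -4.8571, -3.8571, -6.8571, -10.8571, -7.8571
Σ(xᵢ − x̄)² = 1364.8571 ⇒ m₂ = 1364.8571/7 = 194.97959
Σ(xᵢ − x̄)³ = 34147.9592 ⇒ m₃ = 34147.9592/7 = 4878.27988
m₂^(3/2) = 194.97959^(1.5) = 2722.59934
g₁ = m₃ / m₂^(3/2) = 4878.27988 / 2722.59934 ≈ 1.7918

1.7918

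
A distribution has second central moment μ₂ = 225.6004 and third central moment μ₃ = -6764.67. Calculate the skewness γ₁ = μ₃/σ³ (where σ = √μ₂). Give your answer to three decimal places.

σ = √μ₂ = √225.6004 = 15.02000
σ³ = μ₂^(3/2) = 3388.51801
γ₁ = μ₃/σ³ = -6764.67 / 3388.51801 ≈ -1.996

-1.996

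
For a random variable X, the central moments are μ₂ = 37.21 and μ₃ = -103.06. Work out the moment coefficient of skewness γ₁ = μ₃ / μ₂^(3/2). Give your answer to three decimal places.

σ = √μ₂ = √37.21 = 6.10000
σ³ = μ₂^(3/2) = 226.98100
γ₁ = μ₃/σ³ = -103.06 / 226.98100 ≈ -0.454

-0.454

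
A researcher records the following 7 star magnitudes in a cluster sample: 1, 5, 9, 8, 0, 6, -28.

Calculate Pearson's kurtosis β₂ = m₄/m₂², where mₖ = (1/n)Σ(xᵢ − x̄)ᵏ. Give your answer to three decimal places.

4.556

x̄ = 0.1429
Σ(xᵢ − x̄)² = 990.8571 ⇒ m₂ = 141.55102
Σ(xᵢ − x̄)⁴ = 638995.7668 ⇒ m₄ = 91285.10954
m₂² = 20036.69138
β₂ = m₄/m₂² = 91285.10954 / 20036.69138 ≈ 4.556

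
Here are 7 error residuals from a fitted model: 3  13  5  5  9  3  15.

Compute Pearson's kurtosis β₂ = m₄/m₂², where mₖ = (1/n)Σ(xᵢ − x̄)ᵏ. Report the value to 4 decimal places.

x̄ = 7.5714
Σ(xᵢ − x̄)² = 141.7143 ⇒ m₂ = 20.24490
Σ(xᵢ − x̄)⁴ = 4878.7405 ⇒ m₄ = 696.96293
m₂² = 409.85589
β₂ = m₄/m₂² = 696.96293 / 409.85589 ≈ 1.7005

1.7005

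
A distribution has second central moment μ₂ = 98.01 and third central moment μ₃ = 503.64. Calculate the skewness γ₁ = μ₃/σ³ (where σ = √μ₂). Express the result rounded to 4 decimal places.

0.5191

σ = √μ₂ = √98.01 = 9.90000
σ³ = μ₂^(3/2) = 970.29900
γ₁ = μ₃/σ³ = 503.64 / 970.29900 ≈ 0.5191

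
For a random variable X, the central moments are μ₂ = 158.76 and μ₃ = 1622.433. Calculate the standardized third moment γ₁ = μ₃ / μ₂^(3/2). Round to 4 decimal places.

σ = √μ₂ = √158.76 = 12.60000
σ³ = μ₂^(3/2) = 2000.37600
γ₁ = μ₃/σ³ = 1622.433 / 2000.37600 ≈ 0.8111

0.8111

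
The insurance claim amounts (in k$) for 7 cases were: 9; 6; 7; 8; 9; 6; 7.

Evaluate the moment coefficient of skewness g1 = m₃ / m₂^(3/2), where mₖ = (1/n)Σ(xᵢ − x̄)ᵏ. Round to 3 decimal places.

x̄ = (9 + 6 + 7 + 8 + 9 + 6 + 7) / 7 = 7.4286
deviations (xᵢ − x̄): 1.5714, -1.4286, -0.4286, 0.5714, 1.5714, -1.4286, -0.4286
Σ(xᵢ − x̄)² = 9.7143 ⇒ m₂ = 9.7143/7 = 1.38776
Σ(xᵢ − x̄)³ = 1.9592 ⇒ m₃ = 1.9592/7 = 0.27988
m₂^(3/2) = 1.38776^(1.5) = 1.63482
g1 = m₃ / m₂^(3/2) = 0.27988 / 1.63482 ≈ 0.171

0.171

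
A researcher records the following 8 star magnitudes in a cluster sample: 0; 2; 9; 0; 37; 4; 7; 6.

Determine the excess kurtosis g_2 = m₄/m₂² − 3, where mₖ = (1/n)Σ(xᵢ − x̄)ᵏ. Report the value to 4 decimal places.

2.3532

x̄ = 8.1250
Σ(xᵢ − x̄)² = 1026.8750 ⇒ m₂ = 128.35938
Σ(xᵢ − x̄)⁴ = 705600.7754 ⇒ m₄ = 88200.09692
m₂² = 16476.12915
g_2 = m₄/m₂² − 3 = 5.35320 − 3 ≈ 2.3532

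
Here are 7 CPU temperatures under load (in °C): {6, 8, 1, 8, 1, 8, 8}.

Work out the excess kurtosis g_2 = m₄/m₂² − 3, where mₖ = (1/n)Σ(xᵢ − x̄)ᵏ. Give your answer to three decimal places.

-1.206

x̄ = 5.7143
Σ(xᵢ − x̄)² = 65.4286 ⇒ m₂ = 9.34694
Σ(xᵢ − x̄)⁴ = 1097.0437 ⇒ m₄ = 156.72053
m₂² = 87.36526
g_2 = m₄/m₂² − 3 = 1.79385 − 3 ≈ -1.206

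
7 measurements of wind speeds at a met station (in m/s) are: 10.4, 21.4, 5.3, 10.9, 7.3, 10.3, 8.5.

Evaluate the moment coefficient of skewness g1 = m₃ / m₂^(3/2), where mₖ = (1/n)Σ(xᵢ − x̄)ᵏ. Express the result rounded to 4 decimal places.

1.3988

x̄ = (10.4 + 21.4 + 5.3 + 10.9 + 7.3 + 10.3 + 8.5) / 7 = 10.5857
deviations (xᵢ − x̄): -0.1857, 10.8143, -5.2857, 0.3143, -3.2857, -0.2857, -2.0857
Σ(xᵢ − x̄)² = 160.2486 ⇒ m₂ = 160.2486/7 = 22.89265
Σ(xᵢ − x̄)³ = 1072.4968 ⇒ m₃ = 1072.4968/7 = 153.21383
m₂^(3/2) = 22.89265^(1.5) = 109.53280
g1 = m₃ / m₂^(3/2) = 153.21383 / 109.53280 ≈ 1.3988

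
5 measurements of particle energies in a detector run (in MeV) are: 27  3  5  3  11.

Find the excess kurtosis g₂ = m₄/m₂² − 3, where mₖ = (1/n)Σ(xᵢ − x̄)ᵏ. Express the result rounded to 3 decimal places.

-0.291

x̄ = 9.8000
Σ(xᵢ − x̄)² = 412.8000 ⇒ m₂ = 82.56000
Σ(xᵢ − x̄)⁴ = 92330.4960 ⇒ m₄ = 18466.09920
m₂² = 6816.15360
g₂ = m₄/m₂² − 3 = 2.70917 − 3 ≈ -0.291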